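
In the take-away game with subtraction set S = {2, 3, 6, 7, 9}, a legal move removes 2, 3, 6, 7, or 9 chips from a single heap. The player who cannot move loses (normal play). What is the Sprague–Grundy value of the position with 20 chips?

n :  0  1  2  3  4  5  6  7  8  9 10 11 12 13 14 15 16 17 18 19 20
G :  0  0  1  1  2  0  3  1  2  2  3  3  4  0  5  1  4  0  0  1  1

1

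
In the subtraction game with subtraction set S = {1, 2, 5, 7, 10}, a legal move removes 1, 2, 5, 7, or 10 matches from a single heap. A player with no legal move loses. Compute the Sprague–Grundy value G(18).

n :  0  1  2  3  4  5  6  7  8  9 10 11 12 13 14 15 16 17 18
G :  0  1  2  0  1  2  0  1  2  0  1  2  0  1  2  0  1  2  0

0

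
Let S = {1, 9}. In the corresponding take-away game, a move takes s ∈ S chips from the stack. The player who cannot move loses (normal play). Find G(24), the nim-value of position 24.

0

n :  0  1  2  3  4  5  6  7  8  9 10 11 12 13 14 15 16 17 18 19 20 21 22 23 24
G :  0  1  0  1  0  1  0  1  0  1  0  1  0  1  0  1  0  1  0  1  0  1  0  1  0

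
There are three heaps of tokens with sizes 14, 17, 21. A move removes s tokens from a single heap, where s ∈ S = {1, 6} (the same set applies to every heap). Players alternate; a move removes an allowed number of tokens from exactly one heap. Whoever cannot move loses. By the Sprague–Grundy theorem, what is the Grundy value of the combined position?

All heaps use S = {1, 6}:
n :  0  1  2  3  4  5  6  7  8  9 10 11 12 13 14 15 16 17 18 19 20 21
G :  0  1  0  1  0  1  2  0  1  0  1  0  1  2  0  1  0  1  0  1  2  0
Heap A: G(14) = 0.
Heap B: G(17) = 1.
Heap C: G(21) = 0.
Combined Grundy value = 0 ⊕ 1 ⊕ 0 = 1.

1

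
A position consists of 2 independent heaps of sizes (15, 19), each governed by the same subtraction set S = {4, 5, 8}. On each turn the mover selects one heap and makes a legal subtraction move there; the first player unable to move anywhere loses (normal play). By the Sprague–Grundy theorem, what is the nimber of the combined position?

1

All heaps use S = {4, 5, 8}:
G(0) = 0
G(1) = mex{} = 0
G(2) = mex{} = 0
G(3) = mex{} = 0
G(4) = mex{0} = 1
G(5) = mex{0,0} = 1
G(6) = mex{0,0} = 1
G(7) = mex{0,0} = 1
G(8) = mex{1,0,0} = 2
G(9) = mex{1,1,0} = 2
G(10) = mex{1,1,0} = 2
G(11) = mex{1,1,0} = 2
G(12) = mex{2,1,1} = 0
G(13) = mex{2,2,1} = 0
G(14) = mex{2,2,1} = 0
G(15) = mex{2,2,1} = 0
G(16) = mex{0,2,2} = 1
G(17) = mex{0,0,2} = 1
G(18) = mex{0,0,2} = 1
G(19) = mex{0,0,2} = 1
Heap A: G(15) = 0.
Heap B: G(19) = 1.
Combined Grundy value = 0 ⊕ 1 = 1.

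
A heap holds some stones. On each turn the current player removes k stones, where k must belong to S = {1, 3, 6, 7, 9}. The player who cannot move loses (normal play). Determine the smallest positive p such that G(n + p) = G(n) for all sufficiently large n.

n :  0  1  2  3  4  5  6  7  8  9 10 11 12 13 14 15 16 17 18 19 20 21 22 23 24 25
G :  0  1  0  1  0  1  2  3  2  3  2  3  0  1  0  1  0  1  2  3  2  3  2  3  0  1
G(n+12) = G(n) holds for n = 0,…,8 (a full window of length max(S) = 9), so the sequence is purely periodic with period 12.

12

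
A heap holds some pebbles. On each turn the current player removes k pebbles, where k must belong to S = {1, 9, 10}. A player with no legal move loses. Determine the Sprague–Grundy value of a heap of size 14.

2

G(0) = 0
G(1) = mex{0} = 1
G(2) = mex{1} = 0
G(3) = mex{0} = 1
G(4) = mex{1} = 0
G(5) = mex{0} = 1
G(6) = mex{1} = 0
G(7) = mex{0} = 1
G(8) = mex{1} = 0
G(9) = mex{0,0} = 1
G(10) = mex{1,1,0} = 2
G(11) = mex{2,0,1} = 3
G(12) = mex{3,1,0} = 2
G(13) = mex{2,0,1} = 3
G(14) = mex{3,1,0} = 2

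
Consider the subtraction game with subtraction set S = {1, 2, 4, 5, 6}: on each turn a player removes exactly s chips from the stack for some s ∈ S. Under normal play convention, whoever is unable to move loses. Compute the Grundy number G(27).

4

n :  0  1  2  3  4  5  6  7  8  9 10 11 12 13 14 15 16 17 18 19 20 21 22 23 24 25 26 27
G :  0  1  2  0  1  2  3  4  5  3  0  1  2  0  1  2  3  4  5  3  0  1  2  0  1  2  3  4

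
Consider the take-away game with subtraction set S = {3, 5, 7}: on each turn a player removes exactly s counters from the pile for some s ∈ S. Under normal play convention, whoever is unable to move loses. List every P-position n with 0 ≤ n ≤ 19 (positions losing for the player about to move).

0, 1, 2, 10, 11, 12

G(0) = 0
G(1) = mex{} = 0
G(2) = mex{} = 0
G(3) = mex{0} = 1
G(4) = mex{0} = 1
G(5) = mex{0,0} = 1
G(6) = mex{1,0} = 2
G(7) = mex{1,0,0} = 2
G(8) = mex{1,1,0} = 2
G(9) = mex{2,1,0} = 3
G(10) = mex{2,1,1} = 0
G(11) = mex{2,2,1} = 0
G(12) = mex{3,2,1} = 0
G(13) = mex{0,2,2} = 1
G(14) = mex{0,3,2} = 1
G(15) = mex{0,0,2} = 1
G(16) = mex{1,0,3} = 2
G(17) = mex{1,0,0} = 2
G(18) = mex{1,1,0} = 2
G(19) = mex{2,1,0} = 3
P-positions are exactly the n with G(n) = 0.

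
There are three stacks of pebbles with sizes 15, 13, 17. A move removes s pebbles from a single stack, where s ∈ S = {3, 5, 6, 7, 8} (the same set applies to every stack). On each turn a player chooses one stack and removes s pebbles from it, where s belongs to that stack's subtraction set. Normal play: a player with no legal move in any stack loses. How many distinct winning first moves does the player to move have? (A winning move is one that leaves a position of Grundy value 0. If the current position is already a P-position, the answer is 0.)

All stacks use S = {3, 5, 6, 7, 8}:
n :  0  1  2  3  4  5  6  7  8  9 10 11 12 13 14 15 16 17
G :  0  0  0  1  1  1  2  2  2  3  3  0  0  0  1  1  1  2
Stack A: G(15) = 1.
Stack B: G(13) = 0.
Stack C: G(17) = 2.
Combined Grundy value = 1 ⊕ 0 ⊕ 2 = 3.
A winning move leaves total XOR = 0, i.e. changes one component's Grundy value g to g ⊕ X where X is the current total.
Stack A: need g' = 1⊕3 = 2. Options: 15−3→G=0, 15−5→G=3, 15−6→G=3, 15−7→G=2, 15−8→G=2. Hits: 2.
Stack B: need g' = 0⊕3 = 3. Options: 13−3→G=3, 13−5→G=2, 13−6→G=2, 13−7→G=2, 13−8→G=1. Hits: 1.
Stack C: need g' = 2⊕3 = 1. Options: 17−3→G=1, 17−5→G=0, 17−6→G=0, 17−7→G=3, 17−8→G=3. Hits: 1.

4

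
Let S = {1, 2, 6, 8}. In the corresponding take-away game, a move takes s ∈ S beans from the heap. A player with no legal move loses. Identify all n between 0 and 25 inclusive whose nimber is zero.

G(0) = 0
G(1) = mex{0} = 1
G(2) = mex{1,0} = 2
G(3) = mex{2,1} = 0
G(4) = mex{0,2} = 1
G(5) = mex{1,0} = 2
G(6) = mex{2,1,0} = 3
G(7) = mex{3,2,1} = 0
G(8) = mex{0,3,2,0} = 1
G(9) = mex{1,0,0,1} = 2
G(10) = mex{2,1,1,2} = 0
G(11) = mex{0,2,2,0} = 1
G(12) = mex{1,0,3,1} = 2
G(13) = mex{2,1,0,2} = 3
G(14) = mex{3,2,1,3} = 0
G(15) = mex{0,3,2,0} = 1
G(16) = mex{1,0,0,1} = 2
G(17) = mex{2,1,1,2} = 0
G(18) = mex{0,2,2,0} = 1
G(19) = mex{1,0,3,1} = 2
G(20) = mex{2,1,0,2} = 3
G(21) = mex{3,2,1,3} = 0
G(22) = mex{0,3,2,0} = 1
G(23) = mex{1,0,0,1} = 2
G(24) = mex{2,1,1,2} = 0
G(25) = mex{0,2,2,0} = 1
P-positions are exactly the n with G(n) = 0.

0, 3, 7, 10, 14, 17, 21, 24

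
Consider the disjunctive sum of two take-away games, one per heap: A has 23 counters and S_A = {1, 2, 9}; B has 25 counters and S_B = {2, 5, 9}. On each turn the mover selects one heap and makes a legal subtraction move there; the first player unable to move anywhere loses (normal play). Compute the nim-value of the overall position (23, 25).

Heap A, S = {1, 2, 9}:
G(0) = 0
G(1) = mex{0} = 1
G(2) = mex{1,0} = 2
G(3) = mex{2,1} = 0
G(4) = mex{0,2} = 1
G(5) = mex{1,0} = 2
G(6) = mex{2,1} = 0
G(7) = mex{0,2} = 1
G(8) = mex{1,0} = 2
G(9) = mex{2,1,0} = 3
G(10) = mex{3,2,1} = 0
G(11) = mex{0,3,2} = 1
G(12) = mex{1,0,0} = 2
G(13) = mex{2,1,1} = 0
G(14) = mex{0,2,2} = 1
G(15) = mex{1,0,0} = 2
G(16) = mex{2,1,1} = 0
G(17) = mex{0,2,2} = 1
G(18) = mex{1,0,3} = 2
G(19) = mex{2,1,0} = 3
G(20) = mex{3,2,1} = 0
G(21) = mex{0,3,2} = 1
G(22) = mex{1,0,0} = 2
G(23) = mex{2,1,1} = 0
G_A(23) = 0.
Heap B, S = {2, 5, 9}:
G(0) = 0
G(1) = mex{} = 0
G(2) = mex{0} = 1
G(3) = mex{0} = 1
G(4) = mex{1} = 0
G(5) = mex{1,0} = 2
G(6) = mex{0,0} = 1
G(7) = mex{2,1} = 0
G(8) = mex{1,1} = 0
G(9) = mex{0,0,0} = 1
G(10) = mex{0,2,0} = 1
G(11) = mex{1,1,1} = 0
G(12) = mex{1,0,1} = 2
G(13) = mex{0,0,0} = 1
G(14) = mex{2,1,2} = 0
G(15) = mex{1,1,1} = 0
G(16) = mex{0,0,0} = 1
G(17) = mex{0,2,0} = 1
G(18) = mex{1,1,1} = 0
G(19) = mex{1,0,1} = 2
G(20) = mex{0,0,0} = 1
G(21) = mex{2,1,2} = 0
G(22) = mex{1,1,1} = 0
G(23) = mex{0,0,0} = 1
G(24) = mex{0,2,0} = 1
G(25) = mex{1,1,1} = 0
G_B(25) = 0.
Combined Grundy value = 0 ⊕ 0 = 0.

0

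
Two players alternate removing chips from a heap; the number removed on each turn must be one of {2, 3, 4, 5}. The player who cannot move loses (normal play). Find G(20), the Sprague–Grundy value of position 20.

n :  0  1  2  3  4  5  6  7  8  9 10 11 12 13 14 15 16 17 18 19 20
G :  0  0  1  1  2  2  3  0  0  1  1  2  2  3  0  0  1  1  2  2  3

3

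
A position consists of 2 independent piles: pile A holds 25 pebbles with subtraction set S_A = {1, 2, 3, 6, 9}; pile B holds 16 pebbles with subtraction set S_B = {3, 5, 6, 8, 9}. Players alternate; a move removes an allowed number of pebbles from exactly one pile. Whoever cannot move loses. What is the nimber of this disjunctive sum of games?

Pile A, S = {1, 2, 3, 6, 9}:
n :  0  1  2  3  4  5  6  7  8  9 10 11 12 13 14 15 16 17 18 19 20 21 22 23 24 25
G :  0  1  2  3  0  1  2  3  0  1  2  3  0  1  2  3  0  1  2  3  0  1  2  3  0  1
G_A(25) = 1.
Pile B, S = {3, 5, 6, 8, 9}:
n :  0  1  2  3  4  5  6  7  8  9 10 11 12 13 14 15 16
G :  0  0  0  1  1  1  2  2  2  3  3  3  0  0  0  1  1
G_B(16) = 1.
Combined Grundy value = 1 ⊕ 1 = 0.

0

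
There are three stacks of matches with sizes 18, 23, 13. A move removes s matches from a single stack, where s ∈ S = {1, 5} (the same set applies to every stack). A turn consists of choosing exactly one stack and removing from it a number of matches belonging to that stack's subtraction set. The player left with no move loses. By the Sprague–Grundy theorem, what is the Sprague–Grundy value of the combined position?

All stacks use S = {1, 5}:
G(0) = 0
G(1) = mex{0} = 1
G(2) = mex{1} = 0
G(3) = mex{0} = 1
G(4) = mex{1} = 0
G(5) = mex{0,0} = 1
G(6) = mex{1,1} = 0
G(7) = mex{0,0} = 1
G(8) = mex{1,1} = 0
G(9) = mex{0,0} = 1
G(10) = mex{1,1} = 0
G(11) = mex{0,0} = 1
G(12) = mex{1,1} = 0
G(13) = mex{0,0} = 1
G(14) = mex{1,1} = 0
G(15) = mex{0,0} = 1
G(16) = mex{1,1} = 0
G(17) = mex{0,0} = 1
G(18) = mex{1,1} = 0
G(19) = mex{0,0} = 1
G(20) = mex{1,1} = 0
G(21) = mex{0,0} = 1
G(22) = mex{1,1} = 0
G(23) = mex{0,0} = 1
Stack A: G(18) = 0.
Stack B: G(23) = 1.
Stack C: G(13) = 1.
Combined Grundy value = 0 ⊕ 1 ⊕ 1 = 0.

0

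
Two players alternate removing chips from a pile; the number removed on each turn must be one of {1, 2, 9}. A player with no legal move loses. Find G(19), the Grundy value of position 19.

n :  0  1  2  3  4  5  6  7  8  9 10 11 12 13 14 15 16 17 18 19
G :  0  1  2  0  1  2  0  1  2  3  0  1  2  0  1  2  0  1  2  3

3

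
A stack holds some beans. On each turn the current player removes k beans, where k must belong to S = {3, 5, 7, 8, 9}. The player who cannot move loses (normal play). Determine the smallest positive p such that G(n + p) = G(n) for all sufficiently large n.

G(0) = 0
G(1) = mex{} = 0
G(2) = mex{} = 0
G(3) = mex{0} = 1
G(4) = mex{0} = 1
G(5) = mex{0,0} = 1
G(6) = mex{1,0} = 2
G(7) = mex{1,0,0} = 2
G(8) = mex{1,1,0,0} = 2
G(9) = mex{2,1,0,0,0} = 3
G(10) = mex{2,1,1,0,0} = 3
G(11) = mex{2,2,1,1,0} = 3
G(12) = mex{3,2,1,1,1} = 0
G(13) = mex{3,2,2,1,1} = 0
G(14) = mex{3,3,2,2,1} = 0
G(15) = mex{0,3,2,2,2} = 1
G(16) = mex{0,3,3,2,2} = 1
G(17) = mex{0,0,3,3,2} = 1
G(18) = mex{1,0,3,3,3} = 2
G(19) = mex{1,0,0,3,3} = 2
G(20) = mex{1,1,0,0,3} = 2
G(21) = mex{2,1,0,0,0} = 3
G(22) = mex{2,1,1,0,0} = 3
G(23) = mex{2,2,1,1,0} = 3
G(24) = mex{3,2,1,1,1} = 0
G(25) = mex{3,2,2,1,1} = 0
G(n+12) = G(n) holds for n = 0,…,8 (a full window of length max(S) = 9), so the sequence is purely periodic with period 12.

12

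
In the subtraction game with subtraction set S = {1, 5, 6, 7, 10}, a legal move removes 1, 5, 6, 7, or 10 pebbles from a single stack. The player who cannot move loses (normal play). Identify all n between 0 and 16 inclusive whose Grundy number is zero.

0, 2, 4, 13, 15

n :  0  1  2  3  4  5  6  7  8  9 10 11 12 13 14 15 16
G :  0  1  0  1  0  1  2  3  2  3  2  3  4  0  1  0  1
P-positions are exactly the n with G(n) = 0.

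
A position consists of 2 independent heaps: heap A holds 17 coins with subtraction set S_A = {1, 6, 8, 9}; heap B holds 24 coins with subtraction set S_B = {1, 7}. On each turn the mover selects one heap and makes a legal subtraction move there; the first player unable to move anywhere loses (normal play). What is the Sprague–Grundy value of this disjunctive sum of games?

Heap A, S = {1, 6, 8, 9}:
G(0) = 0
G(1) = mex{0} = 1
G(2) = mex{1} = 0
G(3) = mex{0} = 1
G(4) = mex{1} = 0
G(5) = mex{0} = 1
G(6) = mex{1,0} = 2
G(7) = mex{2,1} = 0
G(8) = mex{0,0,0} = 1
G(9) = mex{1,1,1,0} = 2
G(10) = mex{2,0,0,1} = 3
G(11) = mex{3,1,1,0} = 2
G(12) = mex{2,2,0,1} = 3
G(13) = mex{3,0,1,0} = 2
G(14) = mex{2,1,2,1} = 0
G(15) = mex{0,2,0,2} = 1
G(16) = mex{1,3,1,0} = 2
G(17) = mex{2,2,2,1} = 0
G_A(17) = 0.
Heap B, S = {1, 7}:
G(0) = 0
G(1) = mex{0} = 1
G(2) = mex{1} = 0
G(3) = mex{0} = 1
G(4) = mex{1} = 0
G(5) = mex{0} = 1
G(6) = mex{1} = 0
G(7) = mex{0,0} = 1
G(8) = mex{1,1} = 0
G(9) = mex{0,0} = 1
G(10) = mex{1,1} = 0
G(11) = mex{0,0} = 1
G(12) = mex{1,1} = 0
G(13) = mex{0,0} = 1
G(14) = mex{1,1} = 0
G(15) = mex{0,0} = 1
G(16) = mex{1,1} = 0
G(17) = mex{0,0} = 1
G(18) = mex{1,1} = 0
G(19) = mex{0,0} = 1
G(20) = mex{1,1} = 0
G(21) = mex{0,0} = 1
G(22) = mex{1,1} = 0
G(23) = mex{0,0} = 1
G(24) = mex{1,1} = 0
G_B(24) = 0.
Combined Grundy value = 0 ⊕ 0 = 0.

0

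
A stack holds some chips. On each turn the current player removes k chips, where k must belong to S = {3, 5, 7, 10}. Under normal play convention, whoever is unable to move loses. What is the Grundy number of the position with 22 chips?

G(0) = 0
G(1) = mex{} = 0
G(2) = mex{} = 0
G(3) = mex{0} = 1
G(4) = mex{0} = 1
G(5) = mex{0,0} = 1
G(6) = mex{1,0} = 2
G(7) = mex{1,0,0} = 2
G(8) = mex{1,1,0} = 2
G(9) = mex{2,1,0} = 3
G(10) = mex{2,1,1,0} = 3
G(11) = mex{2,2,1,0} = 3
G(12) = mex{3,2,1,0} = 4
G(13) = mex{3,2,2,1} = 0
G(14) = mex{3,3,2,1} = 0
G(15) = mex{4,3,2,1} = 0
G(16) = mex{0,3,3,2} = 1
G(17) = mex{0,4,3,2} = 1
G(18) = mex{0,0,3,2} = 1
G(19) = mex{1,0,4,3} = 2
G(20) = mex{1,0,0,3} = 2
G(21) = mex{1,1,0,3} = 2
G(22) = mex{2,1,0,4} = 3

3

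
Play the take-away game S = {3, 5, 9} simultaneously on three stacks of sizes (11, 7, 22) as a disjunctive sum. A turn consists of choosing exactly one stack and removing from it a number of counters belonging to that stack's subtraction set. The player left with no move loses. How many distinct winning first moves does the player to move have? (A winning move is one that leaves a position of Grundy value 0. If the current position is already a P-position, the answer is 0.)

2

All stacks use S = {3, 5, 9}:
G(0) = 0
G(1) = mex{} = 0
G(2) = mex{} = 0
G(3) = mex{0} = 1
G(4) = mex{0} = 1
G(5) = mex{0,0} = 1
G(6) = mex{1,0} = 2
G(7) = mex{1,0} = 2
G(8) = mex{1,1} = 0
G(9) = mex{2,1,0} = 3
G(10) = mex{2,1,0} = 3
G(11) = mex{0,2,0} = 1
G(12) = mex{3,2,1} = 0
G(13) = mex{3,0,1} = 2
G(14) = mex{1,3,1} = 0
G(15) = mex{0,3,2} = 1
G(16) = mex{2,1,2} = 0
G(17) = mex{0,0,0} = 1
G(18) = mex{1,2,3} = 0
G(19) = mex{0,0,3} = 1
G(20) = mex{1,1,1} = 0
G(21) = mex{0,0,0} = 1
G(22) = mex{1,1,2} = 0
Stack A: G(11) = 1.
Stack B: G(7) = 2.
Stack C: G(22) = 0.
Combined Grundy value = 1 ⊕ 2 ⊕ 0 = 3.
A winning move leaves total XOR = 0, i.e. changes one component's Grundy value g to g ⊕ X where X is the current total.
Stack A: need g' = 1⊕3 = 2. Options: 11−3→G=0, 11−5→G=2, 11−9→G=0. Hits: 1.
Stack B: need g' = 2⊕3 = 1. Options: 7−3→G=1, 7−5→G=0. Hits: 1.
Stack C: need g' = 0⊕3 = 3. Options: 22−3→G=1, 22−5→G=1, 22−9→G=2. Hits: 0.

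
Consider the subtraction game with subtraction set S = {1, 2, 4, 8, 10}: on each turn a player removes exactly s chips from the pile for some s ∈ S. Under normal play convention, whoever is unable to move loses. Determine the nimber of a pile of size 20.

2

n :  0  1  2  3  4  5  6  7  8  9 10 11 12 13 14 15 16 17 18 19 20
G :  0  1  2  0  1  2  0  1  2  0  1  2  0  1  2  0  1  2  0  1  2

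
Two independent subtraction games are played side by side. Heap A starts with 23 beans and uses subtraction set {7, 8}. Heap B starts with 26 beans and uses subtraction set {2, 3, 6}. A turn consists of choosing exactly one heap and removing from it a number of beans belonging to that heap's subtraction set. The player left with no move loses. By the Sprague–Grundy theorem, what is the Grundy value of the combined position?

Heap A, S = {7, 8}:
n :  0  1  2  3  4  5  6  7  8  9 10 11 12 13 14 15 16 17 18 19 20 21 22 23
G :  0  0  0  0  0  0  0  1  1  1  1  1  1  1  2  0  0  0  0  0  0  0  1  1
G_A(23) = 1.
Heap B, S = {2, 3, 6}:
n :  0  1  2  3  4  5  6  7  8  9 10 11 12 13 14 15 16 17 18 19 20 21 22 23 24 25 26
G :  0  0  1  1  2  0  3  1  2  0  0  1  1  2  0  3  1  2  0  0  1  1  2  0  3  1  2
G_B(26) = 2.
Combined Grundy value = 1 ⊕ 2 = 3.

3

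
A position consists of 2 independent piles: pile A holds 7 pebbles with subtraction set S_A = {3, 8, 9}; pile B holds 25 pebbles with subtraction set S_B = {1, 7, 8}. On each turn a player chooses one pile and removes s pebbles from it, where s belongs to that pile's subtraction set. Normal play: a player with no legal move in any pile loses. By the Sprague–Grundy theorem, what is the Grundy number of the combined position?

Pile A, S = {3, 8, 9}:
G(0) = 0
G(1) = mex{} = 0
G(2) = mex{} = 0
G(3) = mex{0} = 1
G(4) = mex{0} = 1
G(5) = mex{0} = 1
G(6) = mex{1} = 0
G(7) = mex{1} = 0
G_A(7) = 0.
Pile B, S = {1, 7, 8}:
n :  0  1  2  3  4  5  6  7  8  9 10 11 12 13 14 15 16 17 18 19 20 21 22 23 24 25
G :  0  1  0  1  0  1  0  1  2  3  2  3  2  3  2  0  1  0  1  0  1  0  1  2  3  2
G_B(25) = 2.
Combined Grundy value = 0 ⊕ 2 = 2.

2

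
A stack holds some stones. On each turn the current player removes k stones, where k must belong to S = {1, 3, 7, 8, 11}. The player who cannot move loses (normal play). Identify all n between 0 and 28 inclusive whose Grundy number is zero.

0, 2, 4, 6, 16, 18, 20, 22

n :  0  1  2  3  4  5  6  7  8  9 10 11 12 13 14 15 16 17 18 19 20 21 22 23 24 25 26 27 28
G :  0  1  0  1  0  1  0  1  2  3  2  3  2  3  2  3  0  1  0  1  0  1  0  1  2  3  2  3  2
P-positions are exactly the n with G(n) = 0.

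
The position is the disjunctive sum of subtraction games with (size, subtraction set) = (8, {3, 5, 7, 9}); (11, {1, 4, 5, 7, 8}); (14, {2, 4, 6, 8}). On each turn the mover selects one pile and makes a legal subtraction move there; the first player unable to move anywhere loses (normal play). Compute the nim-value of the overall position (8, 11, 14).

Pile A, S = {3, 5, 7, 9}:
G(0) = 0
G(1) = mex{} = 0
G(2) = mex{} = 0
G(3) = mex{0} = 1
G(4) = mex{0} = 1
G(5) = mex{0,0} = 1
G(6) = mex{1,0} = 2
G(7) = mex{1,0,0} = 2
G(8) = mex{1,1,0} = 2
G_A(8) = 2.
Pile B, S = {1, 4, 5, 7, 8}:
n :  0  1  2  3  4  5  6  7  8  9 10 11
G :  0  1  0  1  2  3  2  3  4  5  4  0
G_B(11) = 0.
Pile C, S = {2, 4, 6, 8}:
n :  0  1  2  3  4  5  6  7  8  9 10 11 12 13 14
G :  0  0  1  1  2  2  3  3  4  4  0  0  1  1  2
G_C(14) = 2.
Combined Grundy value = 2 ⊕ 0 ⊕ 2 = 0.

0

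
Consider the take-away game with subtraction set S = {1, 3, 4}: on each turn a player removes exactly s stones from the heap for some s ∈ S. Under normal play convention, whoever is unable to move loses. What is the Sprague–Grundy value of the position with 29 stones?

1

G(0) = 0
G(1) = mex{0} = 1
G(2) = mex{1} = 0
G(3) = mex{0,0} = 1
G(4) = mex{1,1,0} = 2
G(5) = mex{2,0,1} = 3
G(6) = mex{3,1,0} = 2
G(7) = mex{2,2,1} = 0
G(8) = mex{0,3,2} = 1
G(9) = mex{1,2,3} = 0
G(10) = mex{0,0,2} = 1
G(11) = mex{1,1,0} = 2
G(12) = mex{2,0,1} = 3
G(13) = mex{3,1,0} = 2
G(14) = mex{2,2,1} = 0
G(15) = mex{0,3,2} = 1
G(16) = mex{1,2,3} = 0
G(17) = mex{0,0,2} = 1
G(18) = mex{1,1,0} = 2
G(19) = mex{2,0,1} = 3
G(20) = mex{3,1,0} = 2
G(21) = mex{2,2,1} = 0
G(22) = mex{0,3,2} = 1
G(23) = mex{1,2,3} = 0
G(24) = mex{0,0,2} = 1
G(25) = mex{1,1,0} = 2
G(26) = mex{2,0,1} = 3
G(27) = mex{3,1,0} = 2
G(28) = mex{2,2,1} = 0
G(29) = mex{0,3,2} = 1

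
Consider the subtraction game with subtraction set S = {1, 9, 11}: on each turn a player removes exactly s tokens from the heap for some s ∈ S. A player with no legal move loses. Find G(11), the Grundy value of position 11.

G(0) = 0
G(1) = mex{0} = 1
G(2) = mex{1} = 0
G(3) = mex{0} = 1
G(4) = mex{1} = 0
G(5) = mex{0} = 1
G(6) = mex{1} = 0
G(7) = mex{0} = 1
G(8) = mex{1} = 0
G(9) = mex{0,0} = 1
G(10) = mex{1,1} = 0
G(11) = mex{0,0,0} = 1

1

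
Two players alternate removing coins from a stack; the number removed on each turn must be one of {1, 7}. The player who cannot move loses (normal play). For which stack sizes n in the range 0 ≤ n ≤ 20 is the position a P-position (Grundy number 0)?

0, 2, 4, 6, 8, 10, 12, 14, 16, 18, 20

G(0) = 0
G(1) = mex{0} = 1
G(2) = mex{1} = 0
G(3) = mex{0} = 1
G(4) = mex{1} = 0
G(5) = mex{0} = 1
G(6) = mex{1} = 0
G(7) = mex{0,0} = 1
G(8) = mex{1,1} = 0
G(9) = mex{0,0} = 1
G(10) = mex{1,1} = 0
G(11) = mex{0,0} = 1
G(12) = mex{1,1} = 0
G(13) = mex{0,0} = 1
G(14) = mex{1,1} = 0
G(15) = mex{0,0} = 1
G(16) = mex{1,1} = 0
G(17) = mex{0,0} = 1
G(18) = mex{1,1} = 0
G(19) = mex{0,0} = 1
G(20) = mex{1,1} = 0
P-positions are exactly the n with G(n) = 0.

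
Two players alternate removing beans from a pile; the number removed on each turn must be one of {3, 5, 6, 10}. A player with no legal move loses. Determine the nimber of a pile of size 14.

4

G(0) = 0
G(1) = mex{} = 0
G(2) = mex{} = 0
G(3) = mex{0} = 1
G(4) = mex{0} = 1
G(5) = mex{0,0} = 1
G(6) = mex{1,0,0} = 2
G(7) = mex{1,0,0} = 2
G(8) = mex{1,1,0} = 2
G(9) = mex{2,1,1} = 0
G(10) = mex{2,1,1,0} = 3
G(11) = mex{2,2,1,0} = 3
G(12) = mex{0,2,2,0} = 1
G(13) = mex{3,2,2,1} = 0
G(14) = mex{3,0,2,1} = 4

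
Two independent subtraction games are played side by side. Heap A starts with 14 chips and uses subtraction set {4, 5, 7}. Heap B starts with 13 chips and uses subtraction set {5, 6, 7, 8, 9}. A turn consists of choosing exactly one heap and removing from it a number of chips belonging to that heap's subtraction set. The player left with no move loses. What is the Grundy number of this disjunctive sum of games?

Heap A, S = {4, 5, 7}:
G(0) = 0
G(1) = mex{} = 0
G(2) = mex{} = 0
G(3) = mex{} = 0
G(4) = mex{0} = 1
G(5) = mex{0,0} = 1
G(6) = mex{0,0} = 1
G(7) = mex{0,0,0} = 1
G(8) = mex{1,0,0} = 2
G(9) = mex{1,1,0} = 2
G(10) = mex{1,1,0} = 2
G(11) = mex{1,1,1} = 0
G(12) = mex{2,1,1} = 0
G(13) = mex{2,2,1} = 0
G(14) = mex{2,2,1} = 0
G_A(14) = 0.
Heap B, S = {5, 6, 7, 8, 9}:
n :  0  1  2  3  4  5  6  7  8  9 10 11 12 13
G :  0  0  0  0  0  1  1  1  1  1  2  2  2  2
G_B(13) = 2.
Combined Grundy value = 0 ⊕ 2 = 2.

2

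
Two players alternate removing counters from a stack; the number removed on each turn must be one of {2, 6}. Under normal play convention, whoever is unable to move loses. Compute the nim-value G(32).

n :  0  1  2  3  4  5  6  7  8  9 10 11 12 13 14 15 16 17 18 19 20 21 22 23 24 25 26 27 28 29 30 31 32
G :  0  0  1  1  0  0  1  1  0  0  1  1  0  0  1  1  0  0  1  1  0  0  1  1  0  0  1  1  0  0  1  1  0

0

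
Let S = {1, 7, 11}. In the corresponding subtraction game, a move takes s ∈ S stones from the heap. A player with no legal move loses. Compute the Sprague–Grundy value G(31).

n :  0  1  2  3  4  5  6  7  8  9 10 11 12 13 14 15 16 17 18 19 20 21 22 23 24 25 26 27 28 29 30 31
G :  0  1  0  1  0  1  0  1  0  1  0  1  0  1  0  1  0  1  0  1  0  1  0  1  0  1  0  1  0  1  0  1

1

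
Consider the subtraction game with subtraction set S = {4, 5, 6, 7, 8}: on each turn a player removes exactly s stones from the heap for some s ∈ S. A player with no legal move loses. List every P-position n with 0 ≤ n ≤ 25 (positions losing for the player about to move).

0, 1, 2, 3, 12, 13, 14, 15, 24, 25

n :  0  1  2  3  4  5  6  7  8  9 10 11 12 13 14 15 16 17 18 19 20 21 22 23 24 25
G :  0  0  0  0  1  1  1  1  2  2  2  2  0  0  0  0  1  1  1  1  2  2  2  2  0  0
P-positions are exactly the n with G(n) = 0.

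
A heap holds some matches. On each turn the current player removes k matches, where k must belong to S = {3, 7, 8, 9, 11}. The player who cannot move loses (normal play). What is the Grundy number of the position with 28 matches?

G(0) = 0
G(1) = mex{} = 0
G(2) = mex{} = 0
G(3) = mex{0} = 1
G(4) = mex{0} = 1
G(5) = mex{0} = 1
G(6) = mex{1} = 0
G(7) = mex{1,0} = 2
G(8) = mex{1,0,0} = 2
G(9) = mex{0,0,0,0} = 1
G(10) = mex{2,1,0,0} = 3
G(11) = mex{2,1,1,0,0} = 3
G(12) = mex{1,1,1,1,0} = 2
G(13) = mex{3,0,1,1,0} = 2
G(14) = mex{3,2,0,1,1} = 4
G(15) = mex{2,2,2,0,1} = 3
G(16) = mex{2,1,2,2,1} = 0
G(17) = mex{4,3,1,2,0} = 5
G(18) = mex{3,3,3,1,2} = 0
G(19) = mex{0,2,3,3,2} = 1
G(20) = mex{5,2,2,3,1} = 0
G(21) = mex{0,4,2,2,3} = 1
G(22) = mex{1,3,4,2,3} = 0
G(23) = mex{0,0,3,4,2} = 1
G(24) = mex{1,5,0,3,2} = 4
G(25) = mex{0,0,5,0,4} = 1
G(26) = mex{1,1,0,5,3} = 2
G(27) = mex{4,0,1,0,0} = 2
G(28) = mex{1,1,0,1,5} = 2

2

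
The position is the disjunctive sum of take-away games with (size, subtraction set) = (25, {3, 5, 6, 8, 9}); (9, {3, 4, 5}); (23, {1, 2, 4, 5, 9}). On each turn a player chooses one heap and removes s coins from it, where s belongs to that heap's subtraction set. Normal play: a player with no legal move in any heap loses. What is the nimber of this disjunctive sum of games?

4

Heap A, S = {3, 5, 6, 8, 9}:
G(0) = 0
G(1) = mex{} = 0
G(2) = mex{} = 0
G(3) = mex{0} = 1
G(4) = mex{0} = 1
G(5) = mex{0,0} = 1
G(6) = mex{1,0,0} = 2
G(7) = mex{1,0,0} = 2
G(8) = mex{1,1,0,0} = 2
G(9) = mex{2,1,1,0,0} = 3
G(10) = mex{2,1,1,0,0} = 3
G(11) = mex{2,2,1,1,0} = 3
G(12) = mex{3,2,2,1,1} = 0
G(13) = mex{3,2,2,1,1} = 0
G(14) = mex{3,3,2,2,1} = 0
G(15) = mex{0,3,3,2,2} = 1
G(16) = mex{0,3,3,2,2} = 1
G(17) = mex{0,0,3,3,2} = 1
G(18) = mex{1,0,0,3,3} = 2
G(19) = mex{1,0,0,3,3} = 2
G(20) = mex{1,1,0,0,3} = 2
G(21) = mex{2,1,1,0,0} = 3
G(22) = mex{2,1,1,0,0} = 3
G(23) = mex{2,2,1,1,0} = 3
G(24) = mex{3,2,2,1,1} = 0
G(25) = mex{3,2,2,1,1} = 0
G_A(25) = 0.
Heap B, S = {3, 4, 5}:
G(0) = 0
G(1) = mex{} = 0
G(2) = mex{} = 0
G(3) = mex{0} = 1
G(4) = mex{0,0} = 1
G(5) = mex{0,0,0} = 1
G(6) = mex{1,0,0} = 2
G(7) = mex{1,1,0} = 2
G(8) = mex{1,1,1} = 0
G(9) = mex{2,1,1} = 0
G_B(9) = 0.
Heap C, S = {1, 2, 4, 5, 9}:
n :  0  1  2  3  4  5  6  7  8  9 10 11 12 13 14 15 16 17 18 19 20 21 22 23
G :  0  1  2  0  1  2  0  1  2  3  4  5  3  0  1  2  0  1  2  0  1  2  3  4
G_C(23) = 4.
Combined Grundy value = 0 ⊕ 0 ⊕ 4 = 4.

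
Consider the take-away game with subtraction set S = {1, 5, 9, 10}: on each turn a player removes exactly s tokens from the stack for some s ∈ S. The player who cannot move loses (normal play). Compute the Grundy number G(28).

G(0) = 0
G(1) = mex{0} = 1
G(2) = mex{1} = 0
G(3) = mex{0} = 1
G(4) = mex{1} = 0
G(5) = mex{0,0} = 1
G(6) = mex{1,1} = 0
G(7) = mex{0,0} = 1
G(8) = mex{1,1} = 0
G(9) = mex{0,0,0} = 1
G(10) = mex{1,1,1,0} = 2
G(11) = mex{2,0,0,1} = 3
G(12) = mex{3,1,1,0} = 2
G(13) = mex{2,0,0,1} = 3
G(14) = mex{3,1,1,0} = 2
G(15) = mex{2,2,0,1} = 3
G(16) = mex{3,3,1,0} = 2
G(17) = mex{2,2,0,1} = 3
G(18) = mex{3,3,1,0} = 2
G(19) = mex{2,2,2,1} = 0
G(20) = mex{0,3,3,2} = 1
G(21) = mex{1,2,2,3} = 0
G(22) = mex{0,3,3,2} = 1
G(23) = mex{1,2,2,3} = 0
G(24) = mex{0,0,3,2} = 1
G(25) = mex{1,1,2,3} = 0
G(26) = mex{0,0,3,2} = 1
G(27) = mex{1,1,2,3} = 0
G(28) = mex{0,0,0,2} = 1

1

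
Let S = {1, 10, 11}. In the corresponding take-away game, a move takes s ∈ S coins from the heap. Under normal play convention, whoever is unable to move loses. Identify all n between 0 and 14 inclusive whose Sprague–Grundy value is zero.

n :  0  1  2  3  4  5  6  7  8  9 10 11 12 13 14
G :  0  1  0  1  0  1  0  1  0  1  2  3  2  3  2
P-positions are exactly the n with G(n) = 0.

0, 2, 4, 6, 8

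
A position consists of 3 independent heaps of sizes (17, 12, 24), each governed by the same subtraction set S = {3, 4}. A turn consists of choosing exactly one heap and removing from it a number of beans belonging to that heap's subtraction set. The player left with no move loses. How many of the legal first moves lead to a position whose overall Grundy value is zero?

4

All heaps use S = {3, 4}:
G(0) = 0
G(1) = mex{} = 0
G(2) = mex{} = 0
G(3) = mex{0} = 1
G(4) = mex{0,0} = 1
G(5) = mex{0,0} = 1
G(6) = mex{1,0} = 2
G(7) = mex{1,1} = 0
G(8) = mex{1,1} = 0
G(9) = mex{2,1} = 0
G(10) = mex{0,2} = 1
G(11) = mex{0,0} = 1
G(12) = mex{0,0} = 1
G(13) = mex{1,0} = 2
G(14) = mex{1,1} = 0
G(15) = mex{1,1} = 0
G(16) = mex{2,1} = 0
G(17) = mex{0,2} = 1
G(18) = mex{0,0} = 1
G(19) = mex{0,0} = 1
G(20) = mex{1,0} = 2
G(21) = mex{1,1} = 0
G(22) = mex{1,1} = 0
G(23) = mex{2,1} = 0
G(24) = mex{0,2} = 1
Heap A: G(17) = 1.
Heap B: G(12) = 1.
Heap C: G(24) = 1.
Combined Grundy value = 1 ⊕ 1 ⊕ 1 = 1.
A winning move leaves total XOR = 0, i.e. changes one component's Grundy value g to g ⊕ X where X is the current total.
Heap A: need g' = 1⊕1 = 0. Options: 17−3→G=0, 17−4→G=2. Hits: 1.
Heap B: need g' = 1⊕1 = 0. Options: 12−3→G=0, 12−4→G=0. Hits: 2.
Heap C: need g' = 1⊕1 = 0. Options: 24−3→G=0, 24−4→G=2. Hits: 1.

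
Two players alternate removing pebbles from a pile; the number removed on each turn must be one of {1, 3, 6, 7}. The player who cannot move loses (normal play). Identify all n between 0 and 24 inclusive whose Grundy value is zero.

G(0) = 0
G(1) = mex{0} = 1
G(2) = mex{1} = 0
G(3) = mex{0,0} = 1
G(4) = mex{1,1} = 0
G(5) = mex{0,0} = 1
G(6) = mex{1,1,0} = 2
G(7) = mex{2,0,1,0} = 3
G(8) = mex{3,1,0,1} = 2
G(9) = mex{2,2,1,0} = 3
G(10) = mex{3,3,0,1} = 2
G(11) = mex{2,2,1,0} = 3
G(12) = mex{3,3,2,1} = 0
G(13) = mex{0,2,3,2} = 1
G(14) = mex{1,3,2,3} = 0
G(15) = mex{0,0,3,2} = 1
G(16) = mex{1,1,2,3} = 0
G(17) = mex{0,0,3,2} = 1
G(18) = mex{1,1,0,3} = 2
G(19) = mex{2,0,1,0} = 3
G(20) = mex{3,1,0,1} = 2
G(21) = mex{2,2,1,0} = 3
G(22) = mex{3,3,0,1} = 2
G(23) = mex{2,2,1,0} = 3
G(24) = mex{3,3,2,1} = 0
P-positions are exactly the n with G(n) = 0.

0, 2, 4, 12, 14, 16, 24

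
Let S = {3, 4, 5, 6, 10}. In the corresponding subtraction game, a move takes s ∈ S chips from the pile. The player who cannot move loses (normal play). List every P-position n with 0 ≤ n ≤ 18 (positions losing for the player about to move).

0, 1, 2, 9, 16, 17, 18

n :  0  1  2  3  4  5  6  7  8  9 10 11 12 13 14 15 16 17 18
G :  0  0  0  1  1  1  2  2  2  0  3  3  1  4  4  2  0  0  0
P-positions are exactly the n with G(n) = 0.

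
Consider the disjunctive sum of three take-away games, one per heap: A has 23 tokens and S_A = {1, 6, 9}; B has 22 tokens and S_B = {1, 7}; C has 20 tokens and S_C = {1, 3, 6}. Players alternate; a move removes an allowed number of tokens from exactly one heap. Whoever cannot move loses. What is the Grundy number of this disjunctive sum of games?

1

Heap A, S = {1, 6, 9}:
G(0) = 0
G(1) = mex{0} = 1
G(2) = mex{1} = 0
G(3) = mex{0} = 1
G(4) = mex{1} = 0
G(5) = mex{0} = 1
G(6) = mex{1,0} = 2
G(7) = mex{2,1} = 0
G(8) = mex{0,0} = 1
G(9) = mex{1,1,0} = 2
G(10) = mex{2,0,1} = 3
G(11) = mex{3,1,0} = 2
G(12) = mex{2,2,1} = 0
G(13) = mex{0,0,0} = 1
G(14) = mex{1,1,1} = 0
G(15) = mex{0,2,2} = 1
G(16) = mex{1,3,0} = 2
G(17) = mex{2,2,1} = 0
G(18) = mex{0,0,2} = 1
G(19) = mex{1,1,3} = 0
G(20) = mex{0,0,2} = 1
G(21) = mex{1,1,0} = 2
G(22) = mex{2,2,1} = 0
G(23) = mex{0,0,0} = 1
G_A(23) = 1.
Heap B, S = {1, 7}:
n :  0  1  2  3  4  5  6  7  8  9 10 11 12 13 14 15 16 17 18 19 20 21 22
G :  0  1  0  1  0  1  0  1  0  1  0  1  0  1  0  1  0  1  0  1  0  1  0
G_B(22) = 0.
Heap C, S = {1, 3, 6}:
G(0) = 0
G(1) = mex{0} = 1
G(2) = mex{1} = 0
G(3) = mex{0,0} = 1
G(4) = mex{1,1} = 0
G(5) = mex{0,0} = 1
G(6) = mex{1,1,0} = 2
G(7) = mex{2,0,1} = 3
G(8) = mex{3,1,0} = 2
G(9) = mex{2,2,1} = 0
G(10) = mex{0,3,0} = 1
G(11) = mex{1,2,1} = 0
G(12) = mex{0,0,2} = 1
G(13) = mex{1,1,3} = 0
G(14) = mex{0,0,2} = 1
G(15) = mex{1,1,0} = 2
G(16) = mex{2,0,1} = 3
G(17) = mex{3,1,0} = 2
G(18) = mex{2,2,1} = 0
G(19) = mex{0,3,0} = 1
G(20) = mex{1,2,1} = 0
G_C(20) = 0.
Combined Grundy value = 1 ⊕ 0 ⊕ 0 = 1.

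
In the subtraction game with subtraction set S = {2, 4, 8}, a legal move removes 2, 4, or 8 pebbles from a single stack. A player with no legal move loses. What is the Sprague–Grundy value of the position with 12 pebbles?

0

G(0) = 0
G(1) = mex{} = 0
G(2) = mex{0} = 1
G(3) = mex{0} = 1
G(4) = mex{1,0} = 2
G(5) = mex{1,0} = 2
G(6) = mex{2,1} = 0
G(7) = mex{2,1} = 0
G(8) = mex{0,2,0} = 1
G(9) = mex{0,2,0} = 1
G(10) = mex{1,0,1} = 2
G(11) = mex{1,0,1} = 2
G(12) = mex{2,1,2} = 0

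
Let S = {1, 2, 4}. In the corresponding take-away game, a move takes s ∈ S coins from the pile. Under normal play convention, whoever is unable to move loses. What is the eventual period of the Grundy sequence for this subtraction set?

3

n :  0  1  2  3  4  5  6  7  8  9 10 11 12 13 14
G :  0  1  2  0  1  2  0  1  2  0  1  2  0  1  2
G(n+3) = G(n) holds for n = 0,…,3 (a full window of length max(S) = 4), so the sequence is purely periodic with period 3.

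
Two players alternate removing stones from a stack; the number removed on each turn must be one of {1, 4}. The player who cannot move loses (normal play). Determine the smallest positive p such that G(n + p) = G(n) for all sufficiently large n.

5

n :  0  1  2  3  4  5  6  7  8  9 10 11 12 13 14
G :  0  1  0  1  2  0  1  0  1  2  0  1  0  1  2
G(n+5) = G(n) holds for n = 0,…,3 (a full window of length max(S) = 4), so the sequence is purely periodic with period 5.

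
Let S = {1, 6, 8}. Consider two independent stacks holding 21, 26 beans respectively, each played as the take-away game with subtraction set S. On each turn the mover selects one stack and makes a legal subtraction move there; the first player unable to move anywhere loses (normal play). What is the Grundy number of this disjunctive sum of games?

1

All stacks use S = {1, 6, 8}:
G(0) = 0
G(1) = mex{0} = 1
G(2) = mex{1} = 0
G(3) = mex{0} = 1
G(4) = mex{1} = 0
G(5) = mex{0} = 1
G(6) = mex{1,0} = 2
G(7) = mex{2,1} = 0
G(8) = mex{0,0,0} = 1
G(9) = mex{1,1,1} = 0
G(10) = mex{0,0,0} = 1
G(11) = mex{1,1,1} = 0
G(12) = mex{0,2,0} = 1
G(13) = mex{1,0,1} = 2
G(14) = mex{2,1,2} = 0
G(15) = mex{0,0,0} = 1
G(16) = mex{1,1,1} = 0
G(17) = mex{0,0,0} = 1
G(18) = mex{1,1,1} = 0
G(19) = mex{0,2,0} = 1
G(20) = mex{1,0,1} = 2
G(21) = mex{2,1,2} = 0
G(22) = mex{0,0,0} = 1
G(23) = mex{1,1,1} = 0
G(24) = mex{0,0,0} = 1
G(25) = mex{1,1,1} = 0
G(26) = mex{0,2,0} = 1
Stack A: G(21) = 0.
Stack B: G(26) = 1.
Combined Grundy value = 0 ⊕ 1 = 1.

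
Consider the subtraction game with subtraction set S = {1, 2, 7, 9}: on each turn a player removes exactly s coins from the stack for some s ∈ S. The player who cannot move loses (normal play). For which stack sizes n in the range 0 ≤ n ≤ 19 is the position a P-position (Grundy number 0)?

G(0) = 0
G(1) = mex{0} = 1
G(2) = mex{1,0} = 2
G(3) = mex{2,1} = 0
G(4) = mex{0,2} = 1
G(5) = mex{1,0} = 2
G(6) = mex{2,1} = 0
G(7) = mex{0,2,0} = 1
G(8) = mex{1,0,1} = 2
G(9) = mex{2,1,2,0} = 3
G(10) = mex{3,2,0,1} = 4
G(11) = mex{4,3,1,2} = 0
G(12) = mex{0,4,2,0} = 1
G(13) = mex{1,0,0,1} = 2
G(14) = mex{2,1,1,2} = 0
G(15) = mex{0,2,2,0} = 1
G(16) = mex{1,0,3,1} = 2
G(17) = mex{2,1,4,2} = 0
G(18) = mex{0,2,0,3} = 1
G(19) = mex{1,0,1,4} = 2
P-positions are exactly the n with G(n) = 0.

0, 3, 6, 11, 14, 17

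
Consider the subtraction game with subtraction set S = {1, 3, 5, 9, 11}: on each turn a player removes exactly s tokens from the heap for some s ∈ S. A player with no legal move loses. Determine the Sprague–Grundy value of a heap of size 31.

1

G(0) = 0
G(1) = mex{0} = 1
G(2) = mex{1} = 0
G(3) = mex{0,0} = 1
G(4) = mex{1,1} = 0
G(5) = mex{0,0,0} = 1
G(6) = mex{1,1,1} = 0
G(7) = mex{0,0,0} = 1
G(8) = mex{1,1,1} = 0
G(9) = mex{0,0,0,0} = 1
G(10) = mex{1,1,1,1} = 0
G(11) = mex{0,0,0,0,0} = 1
G(12) = mex{1,1,1,1,1} = 0
G(13) = mex{0,0,0,0,0} = 1
G(14) = mex{1,1,1,1,1} = 0
G(15) = mex{0,0,0,0,0} = 1
G(16) = mex{1,1,1,1,1} = 0
G(17) = mex{0,0,0,0,0} = 1
G(18) = mex{1,1,1,1,1} = 0
G(19) = mex{0,0,0,0,0} = 1
G(20) = mex{1,1,1,1,1} = 0
G(21) = mex{0,0,0,0,0} = 1
G(22) = mex{1,1,1,1,1} = 0
G(23) = mex{0,0,0,0,0} = 1
G(24) = mex{1,1,1,1,1} = 0
G(25) = mex{0,0,0,0,0} = 1
G(26) = mex{1,1,1,1,1} = 0
G(27) = mex{0,0,0,0,0} = 1
G(28) = mex{1,1,1,1,1} = 0
G(29) = mex{0,0,0,0,0} = 1
G(30) = mex{1,1,1,1,1} = 0
G(31) = mex{0,0,0,0,0} = 1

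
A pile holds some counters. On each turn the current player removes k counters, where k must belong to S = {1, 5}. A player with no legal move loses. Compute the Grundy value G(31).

1

G(0) = 0
G(1) = mex{0} = 1
G(2) = mex{1} = 0
G(3) = mex{0} = 1
G(4) = mex{1} = 0
G(5) = mex{0,0} = 1
G(6) = mex{1,1} = 0
G(7) = mex{0,0} = 1
G(8) = mex{1,1} = 0
G(9) = mex{0,0} = 1
G(10) = mex{1,1} = 0
G(11) = mex{0,0} = 1
G(12) = mex{1,1} = 0
G(13) = mex{0,0} = 1
G(14) = mex{1,1} = 0
G(15) = mex{0,0} = 1
G(16) = mex{1,1} = 0
G(17) = mex{0,0} = 1
G(18) = mex{1,1} = 0
G(19) = mex{0,0} = 1
G(20) = mex{1,1} = 0
G(21) = mex{0,0} = 1
G(22) = mex{1,1} = 0
G(23) = mex{0,0} = 1
G(24) = mex{1,1} = 0
G(25) = mex{0,0} = 1
G(26) = mex{1,1} = 0
G(27) = mex{0,0} = 1
G(28) = mex{1,1} = 0
G(29) = mex{0,0} = 1
G(30) = mex{1,1} = 0
G(31) = mex{0,0} = 1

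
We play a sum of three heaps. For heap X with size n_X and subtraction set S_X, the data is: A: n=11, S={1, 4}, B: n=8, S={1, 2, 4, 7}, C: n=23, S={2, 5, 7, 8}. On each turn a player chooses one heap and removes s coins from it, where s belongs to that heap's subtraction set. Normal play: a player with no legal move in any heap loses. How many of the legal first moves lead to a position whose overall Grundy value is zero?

Heap A, S = {1, 4}:
G(0) = 0
G(1) = mex{0} = 1
G(2) = mex{1} = 0
G(3) = mex{0} = 1
G(4) = mex{1,0} = 2
G(5) = mex{2,1} = 0
G(6) = mex{0,0} = 1
G(7) = mex{1,1} = 0
G(8) = mex{0,2} = 1
G(9) = mex{1,0} = 2
G(10) = mex{2,1} = 0
G(11) = mex{0,0} = 1
G_A(11) = 1.
Heap B, S = {1, 2, 4, 7}:
G(0) = 0
G(1) = mex{0} = 1
G(2) = mex{1,0} = 2
G(3) = mex{2,1} = 0
G(4) = mex{0,2,0} = 1
G(5) = mex{1,0,1} = 2
G(6) = mex{2,1,2} = 0
G(7) = mex{0,2,0,0} = 1
G(8) = mex{1,0,1,1} = 2
G_B(8) = 2.
Heap C, S = {2, 5, 7, 8}:
n :  0  1  2  3  4  5  6  7  8  9 10 11 12 13 14 15 16 17 18 19 20 21 22 23
G :  0  0  1  1  0  2  1  3  2  2  0  3  1  0  0  1  1  3  2  2  3  3  2  0
G_C(23) = 0.
Combined Grundy value = 1 ⊕ 2 ⊕ 0 = 3.
A winning move leaves total XOR = 0, i.e. changes one component's Grundy value g to g ⊕ X where X is the current total.
Heap A: need g' = 1⊕3 = 2. Options: 11−1→G=0, 11−4→G=0. Hits: 0.
Heap B: need g' = 2⊕3 = 1. Options: 8−1→G=1, 8−2→G=0, 8−4→G=1, 8−7→G=1. Hits: 3.
Heap C: need g' = 0⊕3 = 3. Options: 23−2→G=3, 23−5→G=2, 23−7→G=1, 23−8→G=1. Hits: 1.

4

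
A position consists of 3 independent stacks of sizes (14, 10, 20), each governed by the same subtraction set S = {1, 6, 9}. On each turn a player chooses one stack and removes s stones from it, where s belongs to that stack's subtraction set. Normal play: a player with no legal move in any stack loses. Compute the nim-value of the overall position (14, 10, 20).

2

All stacks use S = {1, 6, 9}:
G(0) = 0
G(1) = mex{0} = 1
G(2) = mex{1} = 0
G(3) = mex{0} = 1
G(4) = mex{1} = 0
G(5) = mex{0} = 1
G(6) = mex{1,0} = 2
G(7) = mex{2,1} = 0
G(8) = mex{0,0} = 1
G(9) = mex{1,1,0} = 2
G(10) = mex{2,0,1} = 3
G(11) = mex{3,1,0} = 2
G(12) = mex{2,2,1} = 0
G(13) = mex{0,0,0} = 1
G(14) = mex{1,1,1} = 0
G(15) = mex{0,2,2} = 1
G(16) = mex{1,3,0} = 2
G(17) = mex{2,2,1} = 0
G(18) = mex{0,0,2} = 1
G(19) = mex{1,1,3} = 0
G(20) = mex{0,0,2} = 1
Stack A: G(14) = 0.
Stack B: G(10) = 3.
Stack C: G(20) = 1.
Combined Grundy value = 0 ⊕ 3 ⊕ 1 = 2.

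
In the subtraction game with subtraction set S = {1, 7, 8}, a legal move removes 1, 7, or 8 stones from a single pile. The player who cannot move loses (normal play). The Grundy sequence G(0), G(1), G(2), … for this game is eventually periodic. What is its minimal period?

15

n :  0  1  2  3  4  5  6  7  8  9 10 11 12 13 14 15 16 17 18 19 20 21 22 23 24 25 26 27 28 29 30 31
G :  0  1  0  1  0  1  0  1  2  3  2  3  2  3  2  0  1  0  1  0  1  0  1  2  3  2  3  2  3  2  0  1
G(n+15) = G(n) holds for n = 0,…,7 (a full window of length max(S) = 8), so the sequence is purely periodic with period 15.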